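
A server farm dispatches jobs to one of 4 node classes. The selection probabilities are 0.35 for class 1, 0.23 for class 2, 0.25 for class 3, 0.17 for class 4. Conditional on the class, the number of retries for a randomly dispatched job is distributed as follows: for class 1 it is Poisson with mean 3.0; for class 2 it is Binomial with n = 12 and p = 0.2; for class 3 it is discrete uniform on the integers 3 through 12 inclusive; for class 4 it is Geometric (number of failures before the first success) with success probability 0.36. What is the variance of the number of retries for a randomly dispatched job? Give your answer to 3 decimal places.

9.186

Per component, 1: μ=3, E[X²]=12; 2: μ=2.4, E[X²]=7.68; 3: μ=7.5, E[X²]=64.5; 4: μ=1.77778, E[X²]=8.09877.
E[X] = 0.35·3 + 0.23·2.4 + 0.25·7.5 + 0.17·1.77778 = 3.77922.
E[X²] = 0.35·12 + 0.23·7.68 + 0.25·64.5 + 0.17·8.09877 = 23.4682.
Var(X) = E[X²] − (E[X])² = 23.4682 − 14.2825 = 9.18567.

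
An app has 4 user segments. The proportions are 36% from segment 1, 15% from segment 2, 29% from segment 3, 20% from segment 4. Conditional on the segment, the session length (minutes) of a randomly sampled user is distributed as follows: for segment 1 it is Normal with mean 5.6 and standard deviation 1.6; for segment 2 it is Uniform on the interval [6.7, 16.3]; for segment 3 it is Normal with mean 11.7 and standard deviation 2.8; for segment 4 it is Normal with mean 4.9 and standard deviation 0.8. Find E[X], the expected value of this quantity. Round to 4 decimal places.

Component means — 1: 5.6; 2: 11.5; 3: 11.7; 4: 4.9.
E[X] = 0.36·5.6 + 0.15·11.5 + 0.29·11.7 + 0.2·4.9 = 8.114.

8.1140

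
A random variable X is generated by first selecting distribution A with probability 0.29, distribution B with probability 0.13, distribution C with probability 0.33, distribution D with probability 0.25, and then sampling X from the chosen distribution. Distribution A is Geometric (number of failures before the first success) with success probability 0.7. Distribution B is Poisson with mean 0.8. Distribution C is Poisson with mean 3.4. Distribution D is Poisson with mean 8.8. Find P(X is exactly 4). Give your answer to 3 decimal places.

Conditional on each component, P(X = 4): A: 0.00567; B: 0.00766855; C: 0.185825; D: 0.0376641.
By total probability, P(X = 4) = 0.29·0.00567 + 0.13·0.00766855 + 0.33·0.185825 + 0.25·0.0376641 = 0.0733794.

0.073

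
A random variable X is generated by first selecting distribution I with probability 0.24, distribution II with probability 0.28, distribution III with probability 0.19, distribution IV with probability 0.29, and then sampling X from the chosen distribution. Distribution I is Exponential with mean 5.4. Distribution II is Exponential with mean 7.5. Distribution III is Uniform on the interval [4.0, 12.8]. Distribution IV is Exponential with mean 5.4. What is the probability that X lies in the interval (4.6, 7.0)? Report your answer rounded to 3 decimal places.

0.174

Conditional on each component, P(4.6 < X < 7.0): I: 0.153081; II: 0.148302; III: 0.272727; IV: 0.153081.
By total probability, P(4.6 < X < 7.0) = 0.24·0.153081 + 0.28·0.148302 + 0.19·0.272727 + 0.29·0.153081 = 0.174476.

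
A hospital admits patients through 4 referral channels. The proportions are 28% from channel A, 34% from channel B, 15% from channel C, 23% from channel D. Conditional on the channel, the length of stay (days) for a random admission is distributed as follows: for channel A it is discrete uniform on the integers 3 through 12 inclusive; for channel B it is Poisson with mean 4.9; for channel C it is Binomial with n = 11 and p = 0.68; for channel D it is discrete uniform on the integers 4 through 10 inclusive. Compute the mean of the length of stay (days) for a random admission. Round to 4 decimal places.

6.4980

Component means — A: 7.5; B: 4.9; C: 7.48; D: 7.
E[X] = 0.28·7.5 + 0.34·4.9 + 0.15·7.48 + 0.23·7 = 6.498.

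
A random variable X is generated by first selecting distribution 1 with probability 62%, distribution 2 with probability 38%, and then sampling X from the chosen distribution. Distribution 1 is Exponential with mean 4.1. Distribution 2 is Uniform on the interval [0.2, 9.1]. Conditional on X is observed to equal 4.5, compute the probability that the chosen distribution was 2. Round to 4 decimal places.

Likelihoods f(4.5 | ·): 1: 0.0813863; 2: 0.11236.
Posterior ∝ prior × likelihood. Numerator for 2: 0.38·0.11236 = 0.0426966.
Normalizing constant: 0.62·0.0813863 + 0.38·0.11236 = 0.0931562.
P(2 | observation) = 0.0426966 / 0.0931562 = 0.458334.

0.4583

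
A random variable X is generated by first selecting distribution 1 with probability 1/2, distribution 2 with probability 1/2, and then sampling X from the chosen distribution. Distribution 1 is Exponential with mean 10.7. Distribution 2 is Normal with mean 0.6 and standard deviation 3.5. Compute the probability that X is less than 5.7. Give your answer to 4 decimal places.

0.6702

Conditional on each component, P(X < 5.7): 1: 0.412988; 2: 0.927462.
By total probability, P(X < 5.7) = 0.5·0.412988 + 0.5·0.927462 = 0.670225.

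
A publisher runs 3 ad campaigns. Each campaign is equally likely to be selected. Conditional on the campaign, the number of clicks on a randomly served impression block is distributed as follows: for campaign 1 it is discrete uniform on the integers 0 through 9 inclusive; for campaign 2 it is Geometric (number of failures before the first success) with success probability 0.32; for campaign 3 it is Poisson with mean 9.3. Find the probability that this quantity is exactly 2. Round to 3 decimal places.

0.084

Conditional on each campaign, P(X = 2): 1: 0.1; 2: 0.147968; 3: 0.00395364.
By total probability, P(X = 2) = 0.333333·0.1 + 0.333333·0.147968 + 0.333333·0.00395364 = 0.0839739.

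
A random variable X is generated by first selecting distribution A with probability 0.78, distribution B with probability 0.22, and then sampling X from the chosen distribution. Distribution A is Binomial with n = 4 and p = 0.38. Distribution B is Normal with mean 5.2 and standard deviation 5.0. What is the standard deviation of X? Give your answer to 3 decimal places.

2.926

Per component, A: μ=1.52, E[X²]=3.2528; B: μ=5.2, E[X²]=52.04.
E[X] = 0.78·1.52 + 0.22·5.2 = 2.3296.
E[X²] = 0.78·3.2528 + 0.22·52.04 = 13.986.
Var(X) = E[X²] − (E[X])² = 13.986 − 5.42704 = 8.55895.
SD(X) = √8.55895 = 2.92557.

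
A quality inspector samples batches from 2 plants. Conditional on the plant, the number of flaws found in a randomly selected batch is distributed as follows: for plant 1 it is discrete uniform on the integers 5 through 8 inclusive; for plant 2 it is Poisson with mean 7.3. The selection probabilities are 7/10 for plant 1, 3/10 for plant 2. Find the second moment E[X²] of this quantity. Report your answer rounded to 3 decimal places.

For each component E[X²] = Var + (mean)², giving 1: 43.5; 2: 60.59.
Overall E[X²] = 0.7·43.5 + 0.3·60.59 = 48.627.

48.627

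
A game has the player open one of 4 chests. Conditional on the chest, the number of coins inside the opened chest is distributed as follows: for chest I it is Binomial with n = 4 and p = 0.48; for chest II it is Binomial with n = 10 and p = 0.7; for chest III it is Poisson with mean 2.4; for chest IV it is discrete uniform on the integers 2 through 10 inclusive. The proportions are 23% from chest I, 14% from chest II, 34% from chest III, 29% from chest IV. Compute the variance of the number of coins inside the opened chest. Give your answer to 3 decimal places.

7.558

Per component, I: μ=1.92, E[X²]=4.6848; II: μ=7, E[X²]=51.1; III: μ=2.4, E[X²]=8.16; IV: μ=6, E[X²]=42.6667.
E[X] = 0.23·1.92 + 0.14·7 + 0.34·2.4 + 0.29·6 = 3.9776.
E[X²] = 0.23·4.6848 + 0.14·51.1 + 0.34·8.16 + 0.29·42.6667 = 23.3792.
Var(X) = E[X²] − (E[X])² = 23.3792 − 15.8213 = 7.55794.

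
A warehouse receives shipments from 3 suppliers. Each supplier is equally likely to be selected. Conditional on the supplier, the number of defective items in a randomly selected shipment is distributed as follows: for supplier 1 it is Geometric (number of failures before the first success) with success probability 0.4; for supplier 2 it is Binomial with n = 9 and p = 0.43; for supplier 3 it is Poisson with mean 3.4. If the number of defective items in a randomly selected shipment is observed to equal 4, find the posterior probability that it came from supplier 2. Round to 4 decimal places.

Likelihoods P(X=4 | ·): 1: 0.05184; 2: 0.25919; 3: 0.185825.
Posterior ∝ prior × likelihood. Numerator for 2: 0.333333·0.25919 = 0.0863967.
Normalizing constant: 0.333333·0.05184 + 0.333333·0.25919 + 0.333333·0.185825 = 0.165618.
P(2 | observation) = 0.0863967 / 0.165618 = 0.521662.

0.5217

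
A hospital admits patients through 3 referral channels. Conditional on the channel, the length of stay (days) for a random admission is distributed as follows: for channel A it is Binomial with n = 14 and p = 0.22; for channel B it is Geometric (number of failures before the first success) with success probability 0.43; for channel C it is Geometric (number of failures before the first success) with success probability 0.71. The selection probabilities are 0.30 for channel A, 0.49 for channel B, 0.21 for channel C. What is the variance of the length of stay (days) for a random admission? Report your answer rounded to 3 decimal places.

3.341

Per component, A: μ=3.08, E[X²]=11.8888; B: μ=1.32558, E[X²]=4.83991; C: μ=0.408451, E[X²]=0.742115.
E[X] = 0.3·3.08 + 0.49·1.32558 + 0.21·0.408451 = 1.65931.
E[X²] = 0.3·11.8888 + 0.49·4.83991 + 0.21·0.742115 = 6.09404.
Var(X) = E[X²] − (E[X])² = 6.09404 − 2.75331 = 3.34073.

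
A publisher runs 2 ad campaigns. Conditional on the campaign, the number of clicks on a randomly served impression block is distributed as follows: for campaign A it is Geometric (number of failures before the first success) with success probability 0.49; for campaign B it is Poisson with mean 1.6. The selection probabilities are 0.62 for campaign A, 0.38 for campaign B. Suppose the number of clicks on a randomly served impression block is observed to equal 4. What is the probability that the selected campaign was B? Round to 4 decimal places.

0.5048

Likelihoods P(X=4 | ·): A: 0.0331495; B: 0.0551312.
Posterior ∝ prior × likelihood. Numerator for B: 0.38·0.0551312 = 0.0209499.
Normalizing constant: 0.62·0.0331495 + 0.38·0.0551312 = 0.0415025.
P(B | observation) = 0.0209499 / 0.0415025 = 0.504785.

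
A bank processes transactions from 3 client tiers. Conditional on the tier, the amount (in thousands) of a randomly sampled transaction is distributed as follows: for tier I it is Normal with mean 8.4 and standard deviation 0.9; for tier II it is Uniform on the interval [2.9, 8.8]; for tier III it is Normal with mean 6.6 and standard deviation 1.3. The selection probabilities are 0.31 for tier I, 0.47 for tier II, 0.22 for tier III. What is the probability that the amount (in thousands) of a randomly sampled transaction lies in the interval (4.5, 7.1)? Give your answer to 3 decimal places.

0.361

Conditional on each tier, P(4.5 < X < 7.1): I: 0.0742997; II: 0.440678; III: 0.596625.
By total probability, P(4.5 < X < 7.1) = 0.31·0.0742997 + 0.47·0.440678 + 0.22·0.596625 = 0.361409.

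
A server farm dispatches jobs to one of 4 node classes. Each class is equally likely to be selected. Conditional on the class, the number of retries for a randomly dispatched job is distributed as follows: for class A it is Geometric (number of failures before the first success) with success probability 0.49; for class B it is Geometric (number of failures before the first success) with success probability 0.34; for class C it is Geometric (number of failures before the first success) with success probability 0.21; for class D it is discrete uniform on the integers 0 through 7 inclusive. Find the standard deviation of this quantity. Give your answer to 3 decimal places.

3.001

Per component, A: μ=1.04082, E[X²]=3.20741; B: μ=1.94118, E[X²]=9.47751; C: μ=3.7619, E[X²]=32.0658; D: μ=3.5, E[X²]=17.5.
E[X] = 0.25·1.04082 + 0.25·1.94118 + 0.25·3.7619 + 0.25·3.5 = 2.56097.
E[X²] = 0.25·3.20741 + 0.25·9.47751 + 0.25·32.0658 + 0.25·17.5 = 15.5627.
Var(X) = E[X²] − (E[X])² = 15.5627 − 6.55859 = 9.00408.
SD(X) = √9.00408 = 3.00068.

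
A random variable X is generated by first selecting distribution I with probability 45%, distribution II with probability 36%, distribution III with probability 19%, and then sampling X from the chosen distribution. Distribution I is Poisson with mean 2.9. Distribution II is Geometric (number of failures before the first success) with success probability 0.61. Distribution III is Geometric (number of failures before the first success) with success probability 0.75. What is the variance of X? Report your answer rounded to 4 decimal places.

Per component, I: μ=2.9, E[X²]=11.31; II: μ=0.639344, E[X²]=1.45687; III: μ=0.333333, E[X²]=0.555556.
E[X] = 0.45·2.9 + 0.36·0.639344 + 0.19·0.333333 = 1.5985.
E[X²] = 0.45·11.31 + 0.36·1.45687 + 0.19·0.555556 = 5.71953.
Var(X) = E[X²] − (E[X])² = 5.71953 − 2.55519 = 3.16433.

3.1643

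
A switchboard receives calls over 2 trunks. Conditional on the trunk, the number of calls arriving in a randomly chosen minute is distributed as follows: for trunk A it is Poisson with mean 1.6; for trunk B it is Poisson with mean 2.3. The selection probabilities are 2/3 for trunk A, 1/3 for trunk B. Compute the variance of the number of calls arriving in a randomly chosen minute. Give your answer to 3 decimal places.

1.942

Per component, A: μ=1.6, E[X²]=4.16; B: μ=2.3, E[X²]=7.59.
E[X] = 0.666667·1.6 + 0.333333·2.3 = 1.83333.
E[X²] = 0.666667·4.16 + 0.333333·7.59 = 5.30333.
Var(X) = E[X²] − (E[X])² = 5.30333 − 3.36111 = 1.94222.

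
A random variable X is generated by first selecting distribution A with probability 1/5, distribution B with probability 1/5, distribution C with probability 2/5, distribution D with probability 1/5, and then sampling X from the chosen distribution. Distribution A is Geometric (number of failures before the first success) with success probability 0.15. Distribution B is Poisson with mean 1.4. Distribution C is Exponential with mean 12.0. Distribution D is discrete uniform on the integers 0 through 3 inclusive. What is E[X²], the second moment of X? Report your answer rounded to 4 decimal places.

For each component E[X²] = Var + (mean)², giving A: 69.8889; B: 3.36; C: 288; D: 3.5.
Overall E[X²] = 0.2·69.8889 + 0.2·3.36 + 0.4·288 + 0.2·3.5 = 130.55.

130.5498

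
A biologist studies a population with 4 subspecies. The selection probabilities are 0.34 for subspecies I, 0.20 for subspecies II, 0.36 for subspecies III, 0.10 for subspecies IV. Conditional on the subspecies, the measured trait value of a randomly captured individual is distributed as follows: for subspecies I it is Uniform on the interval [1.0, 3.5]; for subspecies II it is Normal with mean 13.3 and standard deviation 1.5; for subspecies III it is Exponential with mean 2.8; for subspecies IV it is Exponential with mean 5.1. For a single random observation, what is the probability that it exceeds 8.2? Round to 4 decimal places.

Conditional on each subspecies, P(X > 8.2): I: 0; II: 0.999663; III: 0.0534734; IV: 0.200319.
By total probability, P(X > 8.2) = 0.34·0 + 0.2·0.999663 + 0.36·0.0534734 + 0.1·0.200319 = 0.239215.

0.2392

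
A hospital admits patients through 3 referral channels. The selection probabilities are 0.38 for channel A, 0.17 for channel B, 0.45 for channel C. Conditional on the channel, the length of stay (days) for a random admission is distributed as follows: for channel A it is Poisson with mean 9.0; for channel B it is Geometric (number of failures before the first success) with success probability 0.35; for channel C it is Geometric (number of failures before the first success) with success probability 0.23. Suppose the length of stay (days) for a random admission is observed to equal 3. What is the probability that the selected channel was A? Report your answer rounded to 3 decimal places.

0.082

Likelihoods P(X=3 | ·): A: 0.0149943; B: 0.0961188; C: 0.105003.
Posterior ∝ prior × likelihood. Numerator for A: 0.38·0.0149943 = 0.00569783.
Normalizing constant: 0.38·0.0149943 + 0.17·0.0961188 + 0.45·0.105003 = 0.0692892.
P(A | observation) = 0.00569783 / 0.0692892 = 0.0822326.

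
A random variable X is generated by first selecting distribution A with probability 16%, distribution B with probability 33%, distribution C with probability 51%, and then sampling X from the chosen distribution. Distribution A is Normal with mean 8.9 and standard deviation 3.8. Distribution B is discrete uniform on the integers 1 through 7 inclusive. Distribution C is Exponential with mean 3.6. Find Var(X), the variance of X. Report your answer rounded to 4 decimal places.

Per component, A: μ=8.9, E[X²]=93.65; B: μ=4, E[X²]=20; C: μ=3.6, E[X²]=25.92.
E[X] = 0.16·8.9 + 0.33·4 + 0.51·3.6 = 4.58.
E[X²] = 0.16·93.65 + 0.33·20 + 0.51·25.92 = 34.8032.
Var(X) = E[X²] − (E[X])² = 34.8032 − 20.9764 = 13.8268.

13.8268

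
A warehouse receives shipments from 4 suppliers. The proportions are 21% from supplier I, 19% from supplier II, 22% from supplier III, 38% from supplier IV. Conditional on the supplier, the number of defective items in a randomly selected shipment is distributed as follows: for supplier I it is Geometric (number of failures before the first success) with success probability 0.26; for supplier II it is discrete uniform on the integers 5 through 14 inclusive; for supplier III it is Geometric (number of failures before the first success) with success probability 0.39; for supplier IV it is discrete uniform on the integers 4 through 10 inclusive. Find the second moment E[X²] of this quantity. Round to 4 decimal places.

44.2755

For each component E[X²] = Var + (mean)², giving I: 19.0473; II: 98.5; III: 6.45694; IV: 53.
Overall E[X²] = 0.21·19.0473 + 0.19·98.5 + 0.22·6.45694 + 0.38·53 = 44.2755.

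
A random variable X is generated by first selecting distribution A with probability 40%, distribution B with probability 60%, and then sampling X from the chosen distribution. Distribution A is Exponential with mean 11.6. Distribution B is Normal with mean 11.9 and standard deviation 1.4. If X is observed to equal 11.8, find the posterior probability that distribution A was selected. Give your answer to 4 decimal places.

0.0681

Likelihoods f(11.8 | ·): A: 0.0311716; B: 0.284233.
Posterior ∝ prior × likelihood. Numerator for A: 0.4·0.0311716 = 0.0124687.
Normalizing constant: 0.4·0.0311716 + 0.6·0.284233 = 0.183008.
P(A | observation) = 0.0124687 / 0.183008 = 0.0681316.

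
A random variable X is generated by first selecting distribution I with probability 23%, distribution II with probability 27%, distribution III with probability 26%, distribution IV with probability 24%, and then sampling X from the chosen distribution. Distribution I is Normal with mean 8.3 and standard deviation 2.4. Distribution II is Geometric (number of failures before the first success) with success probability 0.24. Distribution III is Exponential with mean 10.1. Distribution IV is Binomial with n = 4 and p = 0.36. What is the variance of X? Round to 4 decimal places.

44.3064

Per component, I: μ=8.3, E[X²]=74.65; II: μ=3.16667, E[X²]=23.2222; III: μ=10.1, E[X²]=204.02; IV: μ=1.44, E[X²]=2.9952.
E[X] = 0.23·8.3 + 0.27·3.16667 + 0.26·10.1 + 0.24·1.44 = 5.7356.
E[X²] = 0.23·74.65 + 0.27·23.2222 + 0.26·204.02 + 0.24·2.9952 = 77.2035.
Var(X) = E[X²] − (E[X])² = 77.2035 − 32.8971 = 44.3064.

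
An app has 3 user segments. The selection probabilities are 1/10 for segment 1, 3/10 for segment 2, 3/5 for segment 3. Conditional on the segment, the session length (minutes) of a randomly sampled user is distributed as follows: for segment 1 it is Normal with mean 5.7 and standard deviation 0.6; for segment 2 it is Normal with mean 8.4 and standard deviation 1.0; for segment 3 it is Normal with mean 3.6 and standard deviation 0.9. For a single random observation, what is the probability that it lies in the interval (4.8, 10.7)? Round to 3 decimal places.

Conditional on each segment, P(4.8 < X < 10.7): 1: 0.933193; 2: 0.989117; 3: 0.0912112.
By total probability, P(4.8 < X < 10.7) = 0.1·0.933193 + 0.3·0.989117 + 0.6·0.0912112 = 0.444781.

0.445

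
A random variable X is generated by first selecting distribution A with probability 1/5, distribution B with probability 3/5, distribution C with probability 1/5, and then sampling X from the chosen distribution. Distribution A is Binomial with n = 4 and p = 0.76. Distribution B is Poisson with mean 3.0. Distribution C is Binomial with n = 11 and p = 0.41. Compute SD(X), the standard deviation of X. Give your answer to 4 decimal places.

1.6847

Per component, A: μ=3.04, E[X²]=9.9712; B: μ=3, E[X²]=12; C: μ=4.51, E[X²]=23.001.
E[X] = 0.2·3.04 + 0.6·3 + 0.2·4.51 = 3.31.
E[X²] = 0.2·9.9712 + 0.6·12 + 0.2·23.001 = 13.7944.
Var(X) = E[X²] − (E[X])² = 13.7944 − 10.9561 = 2.83834.
SD(X) = √2.83834 = 1.68474.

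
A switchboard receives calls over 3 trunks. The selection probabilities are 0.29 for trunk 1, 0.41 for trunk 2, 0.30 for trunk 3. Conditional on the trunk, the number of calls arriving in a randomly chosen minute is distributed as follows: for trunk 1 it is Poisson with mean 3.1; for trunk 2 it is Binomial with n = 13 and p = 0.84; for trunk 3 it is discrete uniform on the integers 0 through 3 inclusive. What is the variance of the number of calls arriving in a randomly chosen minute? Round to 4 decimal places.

Per component, 1: μ=3.1, E[X²]=12.71; 2: μ=10.92, E[X²]=120.994; 3: μ=1.5, E[X²]=3.5.
E[X] = 0.29·3.1 + 0.41·10.92 + 0.3·1.5 = 5.8262.
E[X²] = 0.29·12.71 + 0.41·120.994 + 0.3·3.5 = 54.3433.
Var(X) = E[X²] − (E[X])² = 54.3433 − 33.9446 = 20.3987.

20.3987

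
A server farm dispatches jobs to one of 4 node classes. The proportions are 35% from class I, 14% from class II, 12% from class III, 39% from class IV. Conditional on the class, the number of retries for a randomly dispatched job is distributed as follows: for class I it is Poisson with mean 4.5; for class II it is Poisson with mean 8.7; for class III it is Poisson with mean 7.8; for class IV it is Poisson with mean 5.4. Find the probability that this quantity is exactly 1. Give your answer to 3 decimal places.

0.028

Conditional on each class, P(X = 1): I: 0.0499905; II: 0.0014493; III: 0.00319593; IV: 0.0243895.
By total probability, P(X = 1) = 0.35·0.0499905 + 0.14·0.0014493 + 0.12·0.00319593 + 0.39·0.0243895 = 0.027595.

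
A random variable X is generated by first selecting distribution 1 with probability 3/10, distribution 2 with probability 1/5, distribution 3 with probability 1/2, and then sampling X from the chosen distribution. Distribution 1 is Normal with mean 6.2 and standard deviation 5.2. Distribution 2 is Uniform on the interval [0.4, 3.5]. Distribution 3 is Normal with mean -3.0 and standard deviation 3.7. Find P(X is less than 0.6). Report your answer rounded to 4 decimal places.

0.4725

Conditional on each component, P(X < 0.6): 1: 0.140757; 2: 0.0645161; 3: 0.834717.
By total probability, P(X < 0.6) = 0.3·0.140757 + 0.2·0.0645161 + 0.5·0.834717 = 0.472489.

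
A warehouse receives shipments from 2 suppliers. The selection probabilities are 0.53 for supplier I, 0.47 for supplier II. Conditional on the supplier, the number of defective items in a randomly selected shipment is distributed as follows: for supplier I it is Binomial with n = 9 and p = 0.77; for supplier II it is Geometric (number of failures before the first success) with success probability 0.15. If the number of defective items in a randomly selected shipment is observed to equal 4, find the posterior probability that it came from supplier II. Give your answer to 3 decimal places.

Likelihoods P(X=4 | ·): I: 0.0285084; II: 0.0783009.
Posterior ∝ prior × likelihood. Numerator for II: 0.47·0.0783009 = 0.0368014.
Normalizing constant: 0.53·0.0285084 + 0.47·0.0783009 = 0.0519109.
P(II | observation) = 0.0368014 / 0.0519109 = 0.708935.

0.709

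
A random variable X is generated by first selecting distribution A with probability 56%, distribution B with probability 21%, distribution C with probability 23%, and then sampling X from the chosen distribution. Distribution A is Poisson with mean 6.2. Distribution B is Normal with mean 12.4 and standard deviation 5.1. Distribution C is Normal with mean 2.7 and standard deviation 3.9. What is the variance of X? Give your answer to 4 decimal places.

23.0753

Per component, A: μ=6.2, E[X²]=44.64; B: μ=12.4, E[X²]=179.77; C: μ=2.7, E[X²]=22.5.
E[X] = 0.56·6.2 + 0.21·12.4 + 0.23·2.7 = 6.697.
E[X²] = 0.56·44.64 + 0.21·179.77 + 0.23·22.5 = 67.9251.
Var(X) = E[X²] − (E[X])² = 67.9251 − 44.8498 = 23.0753.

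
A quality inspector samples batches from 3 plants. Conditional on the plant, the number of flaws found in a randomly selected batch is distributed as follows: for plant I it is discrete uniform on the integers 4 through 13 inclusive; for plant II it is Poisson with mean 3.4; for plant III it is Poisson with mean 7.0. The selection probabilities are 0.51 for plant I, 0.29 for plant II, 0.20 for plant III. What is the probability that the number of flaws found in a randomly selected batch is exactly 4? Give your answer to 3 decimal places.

0.123

Conditional on each plant, P(X = 4): I: 0.1; II: 0.185825; III: 0.0912262.
By total probability, P(X = 4) = 0.51·0.1 + 0.29·0.185825 + 0.2·0.0912262 = 0.123134.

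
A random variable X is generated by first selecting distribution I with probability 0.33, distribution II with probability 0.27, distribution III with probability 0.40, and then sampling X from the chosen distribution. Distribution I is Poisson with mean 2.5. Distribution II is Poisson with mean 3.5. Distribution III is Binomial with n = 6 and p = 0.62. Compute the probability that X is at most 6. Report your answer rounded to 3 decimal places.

Conditional on each component, P(X ≤ 6): I: 0.985813; II: 0.934712; III: 1.
By total probability, P(X ≤ 6) = 0.33·0.985813 + 0.27·0.934712 + 0.4·1 = 0.97769.

0.978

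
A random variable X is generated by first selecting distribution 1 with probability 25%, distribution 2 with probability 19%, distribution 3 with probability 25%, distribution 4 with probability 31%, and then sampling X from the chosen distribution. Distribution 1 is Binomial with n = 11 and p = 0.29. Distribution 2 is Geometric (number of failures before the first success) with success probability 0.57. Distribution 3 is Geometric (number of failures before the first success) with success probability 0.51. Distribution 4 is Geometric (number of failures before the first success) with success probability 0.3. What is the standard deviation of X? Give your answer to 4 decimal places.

Per component, 1: μ=3.19, E[X²]=12.441; 2: μ=0.754386, E[X²]=1.89258; 3: μ=0.960784, E[X²]=2.807; 4: μ=2.33333, E[X²]=13.2222.
E[X] = 0.25·3.19 + 0.19·0.754386 + 0.25·0.960784 + 0.31·2.33333 = 1.90436.
E[X²] = 0.25·12.441 + 0.19·1.89258 + 0.25·2.807 + 0.31·13.2222 = 8.27048.
Var(X) = E[X²] − (E[X])² = 8.27048 − 3.6266 = 4.64388.
SD(X) = √4.64388 = 2.15497.

2.1550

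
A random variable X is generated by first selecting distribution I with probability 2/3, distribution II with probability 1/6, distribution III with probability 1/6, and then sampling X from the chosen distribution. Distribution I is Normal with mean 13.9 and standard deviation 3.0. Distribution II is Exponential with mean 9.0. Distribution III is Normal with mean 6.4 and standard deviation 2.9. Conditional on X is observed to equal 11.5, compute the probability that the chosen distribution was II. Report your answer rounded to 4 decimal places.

0.0693

Likelihoods f(11.5 | ·): I: 0.0965639; II: 0.0309618; III: 0.0293043.
Posterior ∝ prior × likelihood. Numerator for II: 0.166667·0.0309618 = 0.00516029.
Normalizing constant: 0.666667·0.0965639 + 0.166667·0.0309618 + 0.166667·0.0293043 = 0.0744202.
P(II | observation) = 0.00516029 / 0.0744202 = 0.0693399.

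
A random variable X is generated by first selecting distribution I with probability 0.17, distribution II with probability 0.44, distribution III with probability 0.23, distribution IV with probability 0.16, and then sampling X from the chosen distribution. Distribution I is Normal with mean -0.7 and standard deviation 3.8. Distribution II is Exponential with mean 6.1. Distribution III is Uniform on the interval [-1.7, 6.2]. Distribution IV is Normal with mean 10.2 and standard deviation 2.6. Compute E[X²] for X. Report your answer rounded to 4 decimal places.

55.3715

For each component E[X²] = Var + (mean)², giving I: 14.93; II: 74.42; III: 10.2633; IV: 110.8.
Overall E[X²] = 0.17·14.93 + 0.44·74.42 + 0.23·10.2633 + 0.16·110.8 = 55.3715.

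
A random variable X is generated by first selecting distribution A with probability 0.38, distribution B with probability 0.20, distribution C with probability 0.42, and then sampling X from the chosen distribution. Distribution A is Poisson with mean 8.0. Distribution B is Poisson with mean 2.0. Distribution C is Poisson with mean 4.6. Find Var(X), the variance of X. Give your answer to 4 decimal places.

Per component, A: μ=8, E[X²]=72; B: μ=2, E[X²]=6; C: μ=4.6, E[X²]=25.76.
E[X] = 0.38·8 + 0.2·2 + 0.42·4.6 = 5.372.
E[X²] = 0.38·72 + 0.2·6 + 0.42·25.76 = 39.3792.
Var(X) = E[X²] − (E[X])² = 39.3792 − 28.8584 = 10.5208.

10.5208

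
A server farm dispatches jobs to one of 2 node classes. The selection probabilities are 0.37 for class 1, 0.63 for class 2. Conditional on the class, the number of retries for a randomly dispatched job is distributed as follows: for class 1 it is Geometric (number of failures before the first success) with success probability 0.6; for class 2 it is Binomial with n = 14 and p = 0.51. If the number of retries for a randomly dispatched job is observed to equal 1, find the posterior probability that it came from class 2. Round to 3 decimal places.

0.005

Likelihoods P(X=1 | ·): 1: 0.24; 2: 0.000670266.
Posterior ∝ prior × likelihood. Numerator for 2: 0.63·0.000670266 = 0.000422268.
Normalizing constant: 0.37·0.24 + 0.63·0.000670266 = 0.0892223.
P(2 | observation) = 0.000422268 / 0.0892223 = 0.00473276.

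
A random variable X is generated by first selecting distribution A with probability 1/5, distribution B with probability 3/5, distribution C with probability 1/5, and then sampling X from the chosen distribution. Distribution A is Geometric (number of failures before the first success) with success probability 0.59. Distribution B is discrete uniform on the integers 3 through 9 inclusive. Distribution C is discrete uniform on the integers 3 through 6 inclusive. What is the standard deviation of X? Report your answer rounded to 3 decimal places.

Per component, A: μ=0.694915, E[X²]=1.66073; B: μ=6, E[X²]=40; C: μ=4.5, E[X²]=21.5.
E[X] = 0.2·0.694915 + 0.6·6 + 0.2·4.5 = 4.63898.
E[X²] = 0.2·1.66073 + 0.6·40 + 0.2·21.5 = 28.6321.
Var(X) = E[X²] − (E[X])² = 28.6321 − 21.5202 = 7.11198.
SD(X) = √7.11198 = 2.66683.

2.667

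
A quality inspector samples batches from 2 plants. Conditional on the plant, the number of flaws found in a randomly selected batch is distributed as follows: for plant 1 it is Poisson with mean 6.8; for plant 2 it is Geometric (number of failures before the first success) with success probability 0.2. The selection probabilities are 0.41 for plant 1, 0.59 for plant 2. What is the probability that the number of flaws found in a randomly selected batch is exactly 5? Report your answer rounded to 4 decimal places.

Conditional on each plant, P(X = 5): 1: 0.134946; 2: 0.065536.
By total probability, P(X = 5) = 0.41·0.134946 + 0.59·0.065536 = 0.0939942.

0.0940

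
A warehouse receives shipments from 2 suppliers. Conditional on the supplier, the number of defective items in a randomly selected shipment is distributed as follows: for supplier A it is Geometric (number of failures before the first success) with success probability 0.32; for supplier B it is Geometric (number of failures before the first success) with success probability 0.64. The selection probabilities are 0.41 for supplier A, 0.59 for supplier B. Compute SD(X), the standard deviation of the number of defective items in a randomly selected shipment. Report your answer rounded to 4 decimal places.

Per component, A: μ=2.125, E[X²]=11.1562; B: μ=0.5625, E[X²]=1.19531.
E[X] = 0.41·2.125 + 0.59·0.5625 = 1.20312.
E[X²] = 0.41·11.1562 + 0.59·1.19531 = 5.2793.
Var(X) = E[X²] − (E[X])² = 5.2793 − 1.44751 = 3.83179.
SD(X) = √3.83179 = 1.9575.

1.9575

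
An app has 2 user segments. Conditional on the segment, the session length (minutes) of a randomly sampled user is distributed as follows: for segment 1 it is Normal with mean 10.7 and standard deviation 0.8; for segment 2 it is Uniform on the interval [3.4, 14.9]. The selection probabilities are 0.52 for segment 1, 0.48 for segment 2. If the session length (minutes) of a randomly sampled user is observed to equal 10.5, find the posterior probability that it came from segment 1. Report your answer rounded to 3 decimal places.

Likelihoods f(10.5 | ·): 1: 0.483335; 2: 0.0869565.
Posterior ∝ prior × likelihood. Numerator for 1: 0.52·0.483335 = 0.251334.
Normalizing constant: 0.52·0.483335 + 0.48·0.0869565 = 0.293073.
P(1 | observation) = 0.251334 / 0.293073 = 0.857581.

0.858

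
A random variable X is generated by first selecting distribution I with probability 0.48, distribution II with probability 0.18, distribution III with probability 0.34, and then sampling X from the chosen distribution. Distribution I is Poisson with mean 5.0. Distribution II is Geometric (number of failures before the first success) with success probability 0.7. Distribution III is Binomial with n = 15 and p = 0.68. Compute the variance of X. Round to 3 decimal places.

15.682

Per component, I: μ=5, E[X²]=30; II: μ=0.428571, E[X²]=0.795918; III: μ=10.2, E[X²]=107.304.
E[X] = 0.48·5 + 0.18·0.428571 + 0.34·10.2 = 5.94514.
E[X²] = 0.48·30 + 0.18·0.795918 + 0.34·107.304 = 51.0266.
Var(X) = E[X²] − (E[X])² = 51.0266 − 35.3447 = 15.6819.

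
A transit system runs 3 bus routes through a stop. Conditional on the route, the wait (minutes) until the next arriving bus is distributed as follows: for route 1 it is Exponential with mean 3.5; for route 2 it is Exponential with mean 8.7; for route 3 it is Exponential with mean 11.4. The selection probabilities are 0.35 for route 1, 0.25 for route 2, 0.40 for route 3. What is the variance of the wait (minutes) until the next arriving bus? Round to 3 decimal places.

87.026

Per component, 1: μ=3.5, E[X²]=24.5; 2: μ=8.7, E[X²]=151.38; 3: μ=11.4, E[X²]=259.92.
E[X] = 0.35·3.5 + 0.25·8.7 + 0.4·11.4 = 7.96.
E[X²] = 0.35·24.5 + 0.25·151.38 + 0.4·259.92 = 150.388.
Var(X) = E[X²] − (E[X])² = 150.388 − 63.3616 = 87.0264.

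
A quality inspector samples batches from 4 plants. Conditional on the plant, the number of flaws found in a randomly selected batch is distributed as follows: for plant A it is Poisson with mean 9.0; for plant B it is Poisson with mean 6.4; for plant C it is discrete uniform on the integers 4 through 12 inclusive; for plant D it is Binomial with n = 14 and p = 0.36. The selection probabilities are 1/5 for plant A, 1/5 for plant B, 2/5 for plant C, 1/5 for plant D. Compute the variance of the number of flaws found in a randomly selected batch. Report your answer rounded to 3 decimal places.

Per component, A: μ=9, E[X²]=90; B: μ=6.4, E[X²]=47.36; C: μ=8, E[X²]=70.6667; D: μ=5.04, E[X²]=28.6272.
E[X] = 0.2·9 + 0.2·6.4 + 0.4·8 + 0.2·5.04 = 7.288.
E[X²] = 0.2·90 + 0.2·47.36 + 0.4·70.6667 + 0.2·28.6272 = 61.4641.
Var(X) = E[X²] − (E[X])² = 61.4641 − 53.1149 = 8.34916.

8.349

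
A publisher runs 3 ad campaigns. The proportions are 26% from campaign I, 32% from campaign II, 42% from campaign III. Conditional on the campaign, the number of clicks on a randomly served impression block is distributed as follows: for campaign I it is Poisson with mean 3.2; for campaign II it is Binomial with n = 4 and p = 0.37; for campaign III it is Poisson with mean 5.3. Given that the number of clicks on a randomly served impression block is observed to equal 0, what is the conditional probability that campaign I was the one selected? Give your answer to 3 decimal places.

0.168

Likelihoods P(X=0 | ·): I: 0.0407622; II: 0.15753; III: 0.00499159.
Posterior ∝ prior × likelihood. Numerator for I: 0.26·0.0407622 = 0.0105982.
Normalizing constant: 0.26·0.0407622 + 0.32·0.15753 + 0.42·0.00499159 = 0.0631041.
P(I | observation) = 0.0105982 / 0.0631041 = 0.167947.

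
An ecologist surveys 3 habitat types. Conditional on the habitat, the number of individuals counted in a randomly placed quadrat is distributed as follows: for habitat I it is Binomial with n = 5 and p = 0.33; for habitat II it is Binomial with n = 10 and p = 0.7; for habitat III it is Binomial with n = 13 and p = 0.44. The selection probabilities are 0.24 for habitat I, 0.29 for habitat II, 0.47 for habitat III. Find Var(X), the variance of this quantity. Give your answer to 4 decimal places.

Per component, I: μ=1.65, E[X²]=3.828; II: μ=7, E[X²]=51.1; III: μ=5.72, E[X²]=35.9216.
E[X] = 0.24·1.65 + 0.29·7 + 0.47·5.72 = 5.1144.
E[X²] = 0.24·3.828 + 0.29·51.1 + 0.47·35.9216 = 32.6209.
Var(X) = E[X²] − (E[X])² = 32.6209 − 26.1571 = 6.46378.

6.4638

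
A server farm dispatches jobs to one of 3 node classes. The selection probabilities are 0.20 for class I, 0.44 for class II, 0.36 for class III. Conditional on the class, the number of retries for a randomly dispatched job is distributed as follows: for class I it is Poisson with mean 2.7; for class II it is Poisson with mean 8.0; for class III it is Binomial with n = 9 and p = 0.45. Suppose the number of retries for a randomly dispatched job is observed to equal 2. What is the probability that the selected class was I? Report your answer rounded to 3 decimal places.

0.523

Likelihoods P(X=2 | ·): I: 0.244964; II: 0.0107348; III: 0.110986.
Posterior ∝ prior × likelihood. Numerator for I: 0.2·0.244964 = 0.0489928.
Normalizing constant: 0.2·0.244964 + 0.44·0.0107348 + 0.36·0.110986 = 0.0936709.
P(I | observation) = 0.0489928 / 0.0936709 = 0.523031.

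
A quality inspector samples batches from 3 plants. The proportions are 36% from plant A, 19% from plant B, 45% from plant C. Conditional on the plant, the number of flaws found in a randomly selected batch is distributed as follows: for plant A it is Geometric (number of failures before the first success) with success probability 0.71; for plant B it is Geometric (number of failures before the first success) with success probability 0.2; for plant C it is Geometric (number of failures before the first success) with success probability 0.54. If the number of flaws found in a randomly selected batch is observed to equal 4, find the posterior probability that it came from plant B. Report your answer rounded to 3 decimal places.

0.551

Likelihoods P(X=4 | ·): A: 0.0050217; B: 0.08192; C: 0.0241783.
Posterior ∝ prior × likelihood. Numerator for B: 0.19·0.08192 = 0.0155648.
Normalizing constant: 0.36·0.0050217 + 0.19·0.08192 + 0.45·0.0241783 = 0.0282528.
P(B | observation) = 0.0155648 / 0.0282528 = 0.550911.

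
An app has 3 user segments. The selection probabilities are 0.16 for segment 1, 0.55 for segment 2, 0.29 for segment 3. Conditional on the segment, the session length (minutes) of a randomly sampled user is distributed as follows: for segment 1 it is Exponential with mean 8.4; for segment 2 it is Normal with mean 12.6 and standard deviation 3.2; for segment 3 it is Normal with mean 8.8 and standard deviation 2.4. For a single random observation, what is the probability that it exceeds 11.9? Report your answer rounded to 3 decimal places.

0.390

Conditional on each segment, P(X > 11.9): 1: 0.242521; 2: 0.586578; 3: 0.0982363.
By total probability, P(X > 11.9) = 0.16·0.242521 + 0.55·0.586578 + 0.29·0.0982363 = 0.38991.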